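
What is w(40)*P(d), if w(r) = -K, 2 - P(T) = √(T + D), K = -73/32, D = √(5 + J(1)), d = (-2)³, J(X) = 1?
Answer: 73/16 - 73*√(-8 + √6)/32 ≈ 4.5625 - 5.3745*I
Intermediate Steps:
d = -8
D = √6 (D = √(5 + 1) = √6 ≈ 2.4495)
K = -73/32 (K = -73*1/32 = -73/32 ≈ -2.2813)
P(T) = 2 - √(T + √6)
w(r) = 73/32 (w(r) = -1*(-73/32) = 73/32)
w(40)*P(d) = 73*(2 - √(-8 + √6))/32 = 73/16 - 73*√(-8 + √6)/32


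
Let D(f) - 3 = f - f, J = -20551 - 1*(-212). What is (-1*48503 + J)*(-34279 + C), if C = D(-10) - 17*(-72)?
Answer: 2275365784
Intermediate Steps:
J = -20339 (J = -20551 + 212 = -20339)
D(f) = 3 (D(f) = 3 + (f - f) = 3 + 0 = 3)
C = 1227 (C = 3 - 17*(-72) = 3 + 1224 = 1227)
(-1*48503 + J)*(-34279 + C) = (-1*48503 - 20339)*(-34279 + 1227) = (-48503 - 20339)*(-33052) = -68842*(-33052) = 2275365784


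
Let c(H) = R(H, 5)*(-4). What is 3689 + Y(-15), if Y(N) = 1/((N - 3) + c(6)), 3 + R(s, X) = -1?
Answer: 7377/2 ≈ 3688.5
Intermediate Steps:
R(s, X) = -4 (R(s, X) = -3 - 1 = -4)
c(H) = 16 (c(H) = -4*(-4) = 16)
Y(N) = 1/(13 + N) (Y(N) = 1/((N - 3) + 16) = 1/((-3 + N) + 16) = 1/(13 + N))
3689 + Y(-15) = 3689 + 1/(13 - 15) = 3689 + 1/(-2) = 3689 - ½ = 7377/2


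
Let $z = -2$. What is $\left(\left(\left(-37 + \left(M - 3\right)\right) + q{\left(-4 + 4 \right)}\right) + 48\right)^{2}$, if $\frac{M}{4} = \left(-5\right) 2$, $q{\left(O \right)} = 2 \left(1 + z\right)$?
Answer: $1156$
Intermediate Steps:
$q{\left(O \right)} = -2$ ($q{\left(O \right)} = 2 \left(1 - 2\right) = 2 \left(-1\right) = -2$)
$M = -40$ ($M = 4 \left(\left(-5\right) 2\right) = 4 \left(-10\right) = -40$)
$\left(\left(\left(-37 + \left(M - 3\right)\right) + q{\left(-4 + 4 \right)}\right) + 48\right)^{2} = \left(\left(\left(-37 - 43\right) - 2\right) + 48\right)^{2} = \left(\left(-80 - 2\right) + 48\right)^{2} = \left(-82 + 48\right)^{2} = \left(-34\right)^{2} = 1156$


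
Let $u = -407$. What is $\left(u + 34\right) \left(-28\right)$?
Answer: $10444$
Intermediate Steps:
$\left(u + 34\right) \left(-28\right) = \left(-407 + 34\right) \left(-28\right) = \left(-373\right) \left(-28\right) = 10444$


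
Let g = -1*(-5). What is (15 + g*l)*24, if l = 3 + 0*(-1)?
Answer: 720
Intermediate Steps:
l = 3 (l = 3 + 0 = 3)
g = 5
(15 + g*l)*24 = (15 + 5*3)*24 = (15 + 15)*24 = 30*24 = 720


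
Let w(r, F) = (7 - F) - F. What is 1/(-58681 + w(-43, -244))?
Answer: -1/58186 ≈ -1.7186e-5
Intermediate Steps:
w(r, F) = 7 - 2*F
1/(-58681 + w(-43, -244)) = 1/(-58681 + (7 - 2*(-244))) = 1/(-58681 + (7 + 488)) = 1/(-58681 + 495) = 1/(-58186) = -1/58186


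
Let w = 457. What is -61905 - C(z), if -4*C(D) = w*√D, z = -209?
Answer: -61905 + 457*I*√209/4 ≈ -61905.0 + 1651.7*I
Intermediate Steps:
C(D) = -457*√D/4
-61905 - C(z) = -61905 - (-457)*√(-209)/4 = -61905 - (-457)*I*√209/4 = -61905 + 457*I*√209/4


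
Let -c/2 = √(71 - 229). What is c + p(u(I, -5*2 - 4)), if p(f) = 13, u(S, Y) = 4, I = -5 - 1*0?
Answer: 13 - 2*I*√158 ≈ 13.0 - 25.14*I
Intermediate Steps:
I = -5 (I = -5 + 0 = -5)
c = -2*I*√158 (c = -2*√(71 - 229) = -2*I*√158 ≈ -25.14*I)
c + p(u(I, -5*2 - 4)) = -2*I*√158 + 13 = 13 - 2*I*√158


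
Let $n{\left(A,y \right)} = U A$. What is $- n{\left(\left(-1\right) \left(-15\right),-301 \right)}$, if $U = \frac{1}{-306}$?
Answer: $\frac{5}{102} \approx 0.04902$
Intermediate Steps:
$U = - \frac{1}{306} \approx -0.003268$
$n{\left(A,y \right)} = - \frac{A}{306}$
$- n{\left(\left(-1\right) \left(-15\right),-301 \right)} = - \frac{\left(-1\right) \left(\left(-1\right) \left(-15\right)\right)}{306} = - \frac{\left(-1\right) 15}{306} = \left(-1\right) \left(- \frac{5}{102}\right) = \frac{5}{102}$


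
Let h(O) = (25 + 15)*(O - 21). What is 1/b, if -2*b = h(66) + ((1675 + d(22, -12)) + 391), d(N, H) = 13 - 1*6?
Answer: -2/3873 ≈ -0.00051640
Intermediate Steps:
d(N, H) = 7 (d(N, H) = 13 - 6 = 7)
h(O) = -840 + 40*O (h(O) = 40*(-21 + O) = -840 + 40*O)
b = -3873/2 (b = -((-840 + 40*66) + ((1675 + 7) + 391))/2 = -((-840 + 2640) + (1682 + 391))/2 = -(1800 + 2073)/2 = -1/2*3873 = -3873/2 ≈ -1936.5)
1/b = 1/(-3873/2) = -2/3873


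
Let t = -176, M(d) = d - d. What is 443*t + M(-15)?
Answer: -77968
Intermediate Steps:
M(d) = 0
443*t + M(-15) = 443*(-176) + 0 = -77968 + 0 = -77968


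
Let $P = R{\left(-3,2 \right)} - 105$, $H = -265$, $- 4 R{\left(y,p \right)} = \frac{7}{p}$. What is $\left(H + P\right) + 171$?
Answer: $- \frac{1599}{8} \approx -199.88$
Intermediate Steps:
$R{\left(y,p \right)} = - \frac{7}{4 p}$ ($R{\left(y,p \right)} = - \frac{7 \frac{1}{p}}{4} = - \frac{7}{4 p}$)
$P = - \frac{847}{8}$ ($P = - \frac{7}{4 \cdot 2} - 105 = \left(- \frac{7}{4}\right) \frac{1}{2} - 105 = - \frac{7}{8} - 105 = - \frac{847}{8} \approx -105.88$)
$\left(H + P\right) + 171 = \left(-265 - \frac{847}{8}\right) + 171 = - \frac{2967}{8} + 171 = - \frac{1599}{8}$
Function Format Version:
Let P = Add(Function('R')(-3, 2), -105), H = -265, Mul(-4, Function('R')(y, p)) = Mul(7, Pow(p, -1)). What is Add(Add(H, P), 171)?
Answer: Rational(-1599, 8) ≈ -199.88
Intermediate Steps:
Function('R')(y, p) = Mul(Rational(-7, 4), Pow(p, -1)) (Function('R')(y, p) = Mul(Rational(-1, 4), Mul(7, Pow(p, -1))) = Mul(Rational(-7, 4), Pow(p, -1)))
P = Rational(-847, 8) (P = Add(Mul(Rational(-7, 4), Pow(2, -1)), -105) = Add(Mul(Rational(-7, 4), Rational(1, 2)), -105) = Add(Rational(-7, 8), -105) = Rational(-847, 8) ≈ -105.88)
Add(Add(H, P), 171) = Add(Add(-265, Rational(-847, 8)), 171) = Add(Rational(-2967, 8), 171) = Rational(-1599, 8)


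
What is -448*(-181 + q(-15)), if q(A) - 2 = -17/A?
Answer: 1195264/15 ≈ 79684.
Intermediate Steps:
q(A) = 2 - 17/A
-448*(-181 + q(-15)) = -448*(-181 + (2 - 17/(-15))) = -448*(-181 + (2 - 17*(-1/15))) = -448*(-181 + (2 + 17/15)) = -448*(-181 + 47/15) = -448*(-2668/15) = 1195264/15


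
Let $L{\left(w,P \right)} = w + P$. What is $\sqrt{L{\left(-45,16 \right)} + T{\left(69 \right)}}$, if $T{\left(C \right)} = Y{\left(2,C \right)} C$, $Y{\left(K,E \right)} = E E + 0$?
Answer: $4 \sqrt{20530} \approx 573.13$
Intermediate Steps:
$Y{\left(K,E \right)} = E^{2}$ ($Y{\left(K,E \right)} = E^{2} + 0 = E^{2}$)
$L{\left(w,P \right)} = P + w$
$T{\left(C \right)} = C^{3}$ ($T{\left(C \right)} = C^{2} C = C^{3}$)
$\sqrt{L{\left(-45,16 \right)} + T{\left(69 \right)}} = \sqrt{\left(16 - 45\right) + 69^{3}} = \sqrt{-29 + 328509} = \sqrt{328480} = 4 \sqrt{20530}$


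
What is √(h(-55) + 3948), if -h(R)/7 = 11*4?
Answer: 2*√910 ≈ 60.332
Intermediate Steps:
h(R) = -308 (h(R) = -77*4 = -7*44 = -308)
√(h(-55) + 3948) = √(-308 + 3948) = √3640 = 2*√910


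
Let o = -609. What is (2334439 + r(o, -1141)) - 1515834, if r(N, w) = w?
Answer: 817464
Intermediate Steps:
(2334439 + r(o, -1141)) - 1515834 = (2334439 - 1141) - 1515834 = 2333298 - 1515834 = 817464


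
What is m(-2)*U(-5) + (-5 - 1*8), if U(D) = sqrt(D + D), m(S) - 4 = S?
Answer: -13 + 2*I*sqrt(10) ≈ -13.0 + 6.3246*I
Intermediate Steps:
m(S) = 4 + S
U(D) = sqrt(2)*sqrt(D) (U(D) = sqrt(2*D) = sqrt(2)*sqrt(D))
m(-2)*U(-5) + (-5 - 1*8) = (4 - 2)*(sqrt(2)*sqrt(-5)) + (-5 - 1*8) = 2*(sqrt(2)*(I*sqrt(5))) + (-5 - 8) = 2*(I*sqrt(10)) - 13 = 2*I*sqrt(10) - 13 = -13 + 2*I*sqrt(10)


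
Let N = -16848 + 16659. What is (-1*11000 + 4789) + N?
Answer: -6400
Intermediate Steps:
N = -189
(-1*11000 + 4789) + N = (-1*11000 + 4789) - 189 = (-11000 + 4789) - 189 = -6211 - 189 = -6400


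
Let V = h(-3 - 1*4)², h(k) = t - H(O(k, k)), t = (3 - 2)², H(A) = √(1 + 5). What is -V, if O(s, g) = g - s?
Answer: -7 + 2*√6 ≈ -2.1010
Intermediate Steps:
H(A) = √6
t = 1 (t = 1² = 1)
h(k) = 1 - √6
V = (1 - √6)² ≈ 2.1010
-V = -(1 - √6)²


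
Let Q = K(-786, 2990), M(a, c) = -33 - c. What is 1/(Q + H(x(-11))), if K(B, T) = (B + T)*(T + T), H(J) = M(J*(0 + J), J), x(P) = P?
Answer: 1/13179898 ≈ 7.5873e-8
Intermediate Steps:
H(J) = -33 - J
K(B, T) = 2*T*(B + T) (K(B, T) = (B + T)*(2*T) = 2*T*(B + T))
Q = 13179920 (Q = 2*2990*(-786 + 2990) = 2*2990*2204 = 13179920)
1/(Q + H(x(-11))) = 1/(13179920 + (-33 - 1*(-11))) = 1/(13179920 + (-33 + 11)) = 1/(13179920 - 22) = 1/13179898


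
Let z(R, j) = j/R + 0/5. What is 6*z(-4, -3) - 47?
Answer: -85/2 ≈ -42.500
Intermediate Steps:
z(R, j) = j/R (z(R, j) = j/R + 0*(1/5) = j/R + 0 = j/R)
6*z(-4, -3) - 47 = 6*(-3/(-4)) - 47 = 6*(-3*(-1/4)) - 47 = 6*(3/4) - 47 = 9/2 - 47 = -85/2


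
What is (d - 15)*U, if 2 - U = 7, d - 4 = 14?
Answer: -15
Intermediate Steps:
d = 18 (d = 4 + 14 = 18)
U = -5 (U = 2 - 1*7 = 2 - 7 = -5)
(d - 15)*U = (18 - 15)*(-5) = 3*(-5) = -15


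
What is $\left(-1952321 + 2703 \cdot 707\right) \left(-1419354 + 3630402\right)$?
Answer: $-91316282400$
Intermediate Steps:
$\left(-1952321 + 2703 \cdot 707\right) \left(-1419354 + 3630402\right) = \left(-1952321 + 1911021\right) 2211048 = \left(-41300\right) 2211048 = -91316282400$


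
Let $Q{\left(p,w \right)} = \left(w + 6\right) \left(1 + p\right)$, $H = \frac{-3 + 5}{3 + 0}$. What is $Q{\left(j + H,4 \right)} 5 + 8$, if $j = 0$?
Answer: $\frac{274}{3} \approx 91.333$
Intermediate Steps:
$H = \frac{2}{3} \approx 0.66667$
$Q{\left(p,w \right)} = \left(1 + p\right) \left(6 + w\right)$ ($Q{\left(p,w \right)} = \left(6 + w\right) \left(1 + p\right) = \left(1 + p\right) \left(6 + w\right)$)
$Q{\left(j + H,4 \right)} 5 + 8 = \left(6 + 4 + 6 \left(0 + \frac{2}{3}\right) + \left(0 + \frac{2}{3}\right) 4\right) 5 + 8 = \left(6 + 4 + 6 \cdot \frac{2}{3} + \frac{2}{3} \cdot 4\right) 5 + 8 = \left(6 + 4 + 4 + \frac{8}{3}\right) 5 + 8 = \frac{50}{3} \cdot 5 + 8 = \frac{250}{3} + 8 = \frac{274}{3}$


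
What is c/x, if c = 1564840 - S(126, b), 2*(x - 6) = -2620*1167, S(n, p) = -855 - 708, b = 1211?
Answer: -1566403/1528764 ≈ -1.0246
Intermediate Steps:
S(n, p) = -1563
x = -1528764 (x = 6 + (-2620*1167)/2 = 6 + (½)*(-3057540) = 6 - 1528770 = -1528764)
c = 1566403 (c = 1564840 - 1*(-1563) = 1564840 + 1563 = 1566403)
c/x = 1566403/(-1528764) = 1566403*(-1/1528764) = -1566403/1528764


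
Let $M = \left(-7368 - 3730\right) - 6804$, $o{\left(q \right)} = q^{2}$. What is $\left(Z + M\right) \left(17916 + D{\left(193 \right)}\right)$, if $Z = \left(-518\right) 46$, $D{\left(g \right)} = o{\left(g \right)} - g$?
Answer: $-2293981560$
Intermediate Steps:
$M = -17902$ ($M = -11098 - 6804 = -17902$)
$D{\left(g \right)} = g^{2} - g$
$Z = -23828$
$\left(Z + M\right) \left(17916 + D{\left(193 \right)}\right) = \left(-23828 - 17902\right) \left(17916 + 193 \left(-1 + 193\right)\right) = - 41730 \left(17916 + 193 \cdot 192\right) = - 41730 \left(17916 + 37056\right) = \left(-41730\right) 54972 = -2293981560$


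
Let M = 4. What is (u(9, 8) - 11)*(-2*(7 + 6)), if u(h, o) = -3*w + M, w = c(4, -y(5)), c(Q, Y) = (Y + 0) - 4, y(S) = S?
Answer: -520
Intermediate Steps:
c(Q, Y) = -4 + Y (c(Q, Y) = Y - 4 = -4 + Y)
w = -9 (w = -4 - 1*5 = -4 - 5 = -9)
u(h, o) = 31 (u(h, o) = -3*(-9) + 4 = 27 + 4 = 31)
(u(9, 8) - 11)*(-2*(7 + 6)) = (31 - 11)*(-2*(7 + 6)) = 20*(-2*13) = 20*(-26) = -520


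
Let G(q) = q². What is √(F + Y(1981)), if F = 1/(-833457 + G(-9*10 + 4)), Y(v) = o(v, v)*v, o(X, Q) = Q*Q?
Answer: 20*√13262264121443795474/826061 ≈ 88171.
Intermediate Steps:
o(X, Q) = Q²
Y(v) = v³ (Y(v) = v²*v = v³)
F = -1/826061 (F = 1/(-833457 + (-9*10 + 4)²) = 1/(-833457 + (-90 + 4)²) = 1/(-833457 + (-86)²) = 1/(-833457 + 7396) = 1/(-826061) = -1/826061 ≈ -1.2106e-6)
√(F + Y(1981)) = √(-1/826061 + 1981³) = √(-1/826061 + 7774159141) = √(6421929674173600/826061) = 20*√13262264121443795474/826061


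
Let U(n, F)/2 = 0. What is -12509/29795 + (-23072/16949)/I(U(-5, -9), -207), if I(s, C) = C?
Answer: -43199683247/104534059185 ≈ -0.41326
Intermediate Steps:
U(n, F) = 0 (U(n, F) = 2*0 = 0)
-12509/29795 + (-23072/16949)/I(U(-5, -9), -207) = -12509/29795 - 23072/16949/(-207) = -12509*1/29795 - 23072*1/16949*(-1/207) = -12509/29795 - 23072/16949*(-1/207) = -12509/29795 + 23072/3508443 = -43199683247/104534059185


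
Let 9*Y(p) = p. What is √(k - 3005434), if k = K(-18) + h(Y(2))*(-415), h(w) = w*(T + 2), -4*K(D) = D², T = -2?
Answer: I*√3005515 ≈ 1733.6*I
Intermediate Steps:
Y(p) = p/9
K(D) = -D²/4
h(w) = 0 (h(w) = w*(-2 + 2) = w*0 = 0)
k = -81 (k = -¼*(-18)² + 0*(-415) = -¼*324 + 0 = -81 + 0 = -81)
√(k - 3005434) = √(-81 - 3005434) = √(-3005515) = I*√3005515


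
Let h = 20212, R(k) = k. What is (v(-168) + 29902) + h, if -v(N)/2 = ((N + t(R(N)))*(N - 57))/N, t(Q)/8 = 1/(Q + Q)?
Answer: 19821113/392 ≈ 50564.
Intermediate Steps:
t(Q) = 4/Q (t(Q) = 8/(Q + Q) = 8/((2*Q)) = 8*(1/(2*Q)) = 4/Q)
v(N) = -2*(-57 + N)*(N + 4/N)/N (v(N) = -2*(N + 4/N)*(N - 57)/N = -2*(N + 4/N)*(-57 + N)/N = -2*(-57 + N)*(N + 4/N)/N)
(v(-168) + 29902) + h = ((114 - 8/(-168) - 2*(-168) + 456/(-168)**2) + 29902) + 20212 = ((114 - 8*(-1/168) + 336 + 456*(1/28224)) + 29902) + 20212 = ((114 + 1/21 + 336 + 19/1176) + 29902) + 20212 = (176425/392 + 29902) + 20212 = 11898009/392 + 20212 = 19821113/392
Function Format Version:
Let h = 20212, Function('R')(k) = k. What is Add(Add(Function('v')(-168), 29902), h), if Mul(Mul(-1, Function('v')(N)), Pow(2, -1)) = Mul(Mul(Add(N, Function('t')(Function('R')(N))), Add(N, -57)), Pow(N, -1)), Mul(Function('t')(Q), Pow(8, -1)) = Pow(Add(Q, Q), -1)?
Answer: Rational(19821113, 392) ≈ 50564.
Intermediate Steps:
Function('t')(Q) = Mul(4, Pow(Q, -1)) (Function('t')(Q) = Mul(8, Pow(Add(Q, Q), -1)) = Mul(8, Pow(Mul(2, Q), -1)) = Mul(8, Mul(Rational(1, 2), Pow(Q, -1))) = Mul(4, Pow(Q, -1)))
Function('v')(N) = Mul(-2, Pow(N, -1), Add(-57, N), Add(N, Mul(4, Pow(N, -1)))) (Function('v')(N) = Mul(-2, Mul(Mul(Add(N, Mul(4, Pow(N, -1))), Add(N, -57)), Pow(N, -1))) = Mul(-2, Mul(Mul(Add(N, Mul(4, Pow(N, -1))), Add(-57, N)), Pow(N, -1))) = Mul(-2, Mul(Mul(Add(-57, N), Add(N, Mul(4, Pow(N, -1)))), Pow(N, -1))) = Mul(-2, Mul(Pow(N, -1), Add(-57, N), Add(N, Mul(4, Pow(N, -1))))) = Mul(-2, Pow(N, -1), Add(-57, N), Add(N, Mul(4, Pow(N, -1)))))
Add(Add(Function('v')(-168), 29902), h) = Add(Add(Add(114, Mul(-8, Pow(-168, -1)), Mul(-2, -168), Mul(456, Pow(-168, -2))), 29902), 20212) = Add(Add(Add(114, Mul(-8, Rational(-1, 168)), 336, Mul(456, Rational(1, 28224))), 29902), 20212) = Add(Add(Add(114, Rational(1, 21), 336, Rational(19, 1176)), 29902), 20212) = Add(Add(Rational(176425, 392), 29902), 20212) = Add(Rational(11898009, 392), 20212) = Rational(19821113, 392)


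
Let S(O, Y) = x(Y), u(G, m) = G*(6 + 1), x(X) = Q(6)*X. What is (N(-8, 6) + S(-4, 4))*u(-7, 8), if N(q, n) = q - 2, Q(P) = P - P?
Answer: 490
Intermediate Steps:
Q(P) = 0
x(X) = 0 (x(X) = 0*X = 0)
u(G, m) = 7*G (u(G, m) = G*7 = 7*G)
S(O, Y) = 0
N(q, n) = -2 + q
(N(-8, 6) + S(-4, 4))*u(-7, 8) = ((-2 - 8) + 0)*(7*(-7)) = (-10 + 0)*(-49) = -10*(-49) = 490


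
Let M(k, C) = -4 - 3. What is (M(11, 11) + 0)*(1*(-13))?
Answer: 91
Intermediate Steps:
M(k, C) = -7
(M(11, 11) + 0)*(1*(-13)) = (-7 + 0)*(1*(-13)) = -7*(-13) = 91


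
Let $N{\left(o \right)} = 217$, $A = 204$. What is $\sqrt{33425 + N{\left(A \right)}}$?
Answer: $3 \sqrt{3738} \approx 183.42$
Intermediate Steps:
$\sqrt{33425 + N{\left(A \right)}} = \sqrt{33425 + 217} = \sqrt{33642} = 3 \sqrt{3738}$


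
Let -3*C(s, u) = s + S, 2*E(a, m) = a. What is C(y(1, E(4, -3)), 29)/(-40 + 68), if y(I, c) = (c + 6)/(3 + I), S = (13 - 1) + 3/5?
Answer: -73/420 ≈ -0.17381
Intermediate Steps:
E(a, m) = a/2
S = 63/5 (S = 12 + 3*(⅕) = 12 + ⅗ = 63/5 ≈ 12.600)
y(I, c) = (6 + c)/(3 + I)
C(s, u) = -21/5 - s/3 (C(s, u) = -(s + 63/5)/3 = -(63/5 + s)/3 = -21/5 - s/3)
C(y(1, E(4, -3)), 29)/(-40 + 68) = (-21/5 - (6 + (½)*4)/(3*(3 + 1)))/(-40 + 68) = (-21/5 - (6 + 2)/(3*4))/28 = (-21/5 - 8/12)/28 = (-21/5 - ⅓*2)/28 = (-21/5 - ⅔)/28 = (1/28)*(-73/15) = -73/420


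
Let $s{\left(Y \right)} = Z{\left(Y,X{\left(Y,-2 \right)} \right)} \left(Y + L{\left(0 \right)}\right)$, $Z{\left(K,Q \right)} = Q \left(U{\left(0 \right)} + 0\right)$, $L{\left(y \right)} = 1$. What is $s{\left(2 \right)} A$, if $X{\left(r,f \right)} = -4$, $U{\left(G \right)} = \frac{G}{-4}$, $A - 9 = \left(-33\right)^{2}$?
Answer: $0$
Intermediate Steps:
$A = 1098$ ($A = 9 + \left(-33\right)^{2} = 9 + 1089 = 1098$)
$U{\left(G \right)} = - \frac{G}{4}$ ($U{\left(G \right)} = G \left(- \frac{1}{4}\right) = - \frac{G}{4}$)
$Z{\left(K,Q \right)} = 0$ ($Z{\left(K,Q \right)} = Q \left(\left(- \frac{1}{4}\right) 0 + 0\right) = Q \left(0 + 0\right) = Q 0 = 0$)
$s{\left(Y \right)} = 0$ ($s{\left(Y \right)} = 0 \left(Y + 1\right) = 0 \left(1 + Y\right) = 0$)
$s{\left(2 \right)} A = 0 \cdot 1098 = 0$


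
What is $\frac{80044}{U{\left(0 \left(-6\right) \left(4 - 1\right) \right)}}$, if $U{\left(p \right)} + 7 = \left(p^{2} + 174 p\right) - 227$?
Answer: $- \frac{40022}{117} \approx -342.07$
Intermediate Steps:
$U{\left(p \right)} = -234 + p^{2} + 174 p$ ($U{\left(p \right)} = -7 - \left(227 - p^{2} - 174 p\right) = -7 + \left(-227 + p^{2} + 174 p\right) = -234 + p^{2} + 174 p$)
$\frac{80044}{U{\left(0 \left(-6\right) \left(4 - 1\right) \right)}} = \frac{80044}{-234 + \left(0 \left(-6\right) \left(4 - 1\right)\right)^{2} + 174 \cdot 0 \left(-6\right) \left(4 - 1\right)} = \frac{80044}{-234 + \left(0 \left(4 - 1\right)\right)^{2} + 174 \cdot 0 \left(4 - 1\right)} = \frac{80044}{-234 + \left(0 \cdot 3\right)^{2} + 174 \cdot 0 \cdot 3} = \frac{80044}{-234 + 0^{2} + 174 \cdot 0} = \frac{80044}{-234 + 0 + 0} = \frac{80044}{-234} = 80044 \left(- \frac{1}{234}\right) = - \frac{40022}{117}$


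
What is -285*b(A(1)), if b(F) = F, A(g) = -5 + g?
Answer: 1140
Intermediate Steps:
-285*b(A(1)) = -285*(-5 + 1) = -285*(-4) = 1140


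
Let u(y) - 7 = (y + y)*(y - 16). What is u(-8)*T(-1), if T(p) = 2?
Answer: 782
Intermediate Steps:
u(y) = 7 + 2*y*(-16 + y) (u(y) = 7 + (y + y)*(y - 16) = 7 + (2*y)*(-16 + y) = 7 + 2*y*(-16 + y))
u(-8)*T(-1) = (7 - 32*(-8) + 2*(-8)²)*2 = (7 + 256 + 2*64)*2 = (7 + 256 + 128)*2 = 391*2 = 782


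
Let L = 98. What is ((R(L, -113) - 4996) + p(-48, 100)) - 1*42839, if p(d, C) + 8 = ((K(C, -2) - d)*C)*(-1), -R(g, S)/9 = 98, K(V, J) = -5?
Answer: -53025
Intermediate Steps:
R(g, S) = -882 (R(g, S) = -9*98 = -882)
p(d, C) = -8 - C*(-5 - d) (p(d, C) = -8 + ((-5 - d)*C)*(-1) = -8 + (C*(-5 - d))*(-1) = -8 - C*(-5 - d))
((R(L, -113) - 4996) + p(-48, 100)) - 1*42839 = ((-882 - 4996) + (-8 + 5*100 + 100*(-48))) - 1*42839 = (-5878 + (-8 + 500 - 4800)) - 42839 = (-5878 - 4308) - 42839 = -10186 - 42839 = -53025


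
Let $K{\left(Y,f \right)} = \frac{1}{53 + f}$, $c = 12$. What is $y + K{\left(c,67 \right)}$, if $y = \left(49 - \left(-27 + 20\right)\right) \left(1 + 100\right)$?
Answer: $\frac{678721}{120} \approx 5656.0$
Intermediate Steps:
$y = 5656$ ($y = \left(49 - -7\right) 101 = \left(49 + 7\right) 101 = 56 \cdot 101 = 5656$)
$y + K{\left(c,67 \right)} = 5656 + \frac{1}{53 + 67} = 5656 + \frac{1}{120} = \frac{678721}{120}$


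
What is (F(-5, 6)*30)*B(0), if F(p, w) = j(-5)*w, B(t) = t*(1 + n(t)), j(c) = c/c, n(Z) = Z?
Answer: 0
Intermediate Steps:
j(c) = 1
B(t) = t*(1 + t)
F(p, w) = w (F(p, w) = 1*w = w)
(F(-5, 6)*30)*B(0) = (6*30)*(0*(1 + 0)) = 180*(0*1) = 180*0 = 0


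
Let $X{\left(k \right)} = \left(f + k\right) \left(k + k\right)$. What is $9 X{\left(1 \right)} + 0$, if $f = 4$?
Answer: $90$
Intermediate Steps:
$X{\left(k \right)} = 2 k \left(4 + k\right)$ ($X{\left(k \right)} = \left(4 + k\right) \left(k + k\right) = \left(4 + k\right) 2 k = 2 k \left(4 + k\right)$)
$9 X{\left(1 \right)} + 0 = 9 \cdot 2 \cdot 1 \left(4 + 1\right) + 0 = 9 \cdot 2 \cdot 1 \cdot 5 + 0 = 9 \cdot 10 + 0 = 90 + 0 = 90$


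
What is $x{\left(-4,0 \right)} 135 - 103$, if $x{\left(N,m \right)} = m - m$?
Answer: $-103$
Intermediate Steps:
$x{\left(N,m \right)} = 0$
$x{\left(-4,0 \right)} 135 - 103 = 0 \cdot 135 - 103 = 0 - 103 = -103$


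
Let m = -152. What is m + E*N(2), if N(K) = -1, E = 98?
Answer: -250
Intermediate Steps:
m + E*N(2) = -152 + 98*(-1) = -152 - 98 = -250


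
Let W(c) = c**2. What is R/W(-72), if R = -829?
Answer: -829/5184 ≈ -0.15992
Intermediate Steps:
R/W(-72) = -829/((-72)**2) = -829/5184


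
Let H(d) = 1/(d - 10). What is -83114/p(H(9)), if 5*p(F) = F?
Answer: 415570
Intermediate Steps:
H(d) = 1/(-10 + d)
p(F) = F/5
-83114/p(H(9)) = -83114/(1/(5*(-10 + 9))) = -83114/((⅕)/(-1)) = -83114/((⅕)*(-1)) = -83114/(-⅕) = -83114*(-5) = 415570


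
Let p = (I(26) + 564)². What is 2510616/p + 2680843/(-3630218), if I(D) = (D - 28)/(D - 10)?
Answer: 528748538645429/73871745338378 ≈ 7.1577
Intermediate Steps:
I(D) = (-28 + D)/(-10 + D)
p = 20349121/64 (p = ((-28 + 26)/(-10 + 26) + 564)² = (-2/16 + 564)² = ((1/16)*(-2) + 564)² = (-⅛ + 564)² = (4511/8)² = 20349121/64 ≈ 3.1796e+5)
2510616/p + 2680843/(-3630218) = 2510616/(20349121/64) + 2680843/(-3630218) = 2510616*(64/20349121) + 2680843*(-1/3630218) = 160679424/20349121 - 2680843/3630218 = 528748538645429/73871745338378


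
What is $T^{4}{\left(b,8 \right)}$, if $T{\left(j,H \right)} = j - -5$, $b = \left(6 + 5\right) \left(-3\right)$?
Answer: $614656$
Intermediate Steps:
$b = -33$ ($b = 11 \left(-3\right) = -33$)
$T{\left(j,H \right)} = 5 + j$ ($T{\left(j,H \right)} = j + 5 = 5 + j$)
$T^{4}{\left(b,8 \right)} = \left(5 - 33\right)^{4} = \left(-28\right)^{4} = 614656$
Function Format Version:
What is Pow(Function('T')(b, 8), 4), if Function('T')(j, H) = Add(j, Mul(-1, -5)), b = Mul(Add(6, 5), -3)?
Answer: 614656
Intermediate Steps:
b = -33 (b = Mul(11, -3) = -33)
Function('T')(j, H) = Add(5, j) (Function('T')(j, H) = Add(j, 5) = Add(5, j))
Pow(Function('T')(b, 8), 4) = Pow(Add(5, -33), 4) = Pow(-28, 4) = 614656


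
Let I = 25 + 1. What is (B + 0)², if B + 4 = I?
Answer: 484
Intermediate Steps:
I = 26
B = 22 (B = -4 + 26 = 22)
(B + 0)² = (22 + 0)² = 22² = 484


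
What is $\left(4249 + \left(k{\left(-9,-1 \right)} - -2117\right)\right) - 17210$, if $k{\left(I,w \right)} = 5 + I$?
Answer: $-10848$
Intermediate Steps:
$\left(4249 + \left(k{\left(-9,-1 \right)} - -2117\right)\right) - 17210 = \left(4249 + \left(\left(5 - 9\right) - -2117\right)\right) - 17210 = \left(4249 + \left(-4 + 2117\right)\right) - 17210 = \left(4249 + 2113\right) - 17210 = 6362 - 17210 = -10848$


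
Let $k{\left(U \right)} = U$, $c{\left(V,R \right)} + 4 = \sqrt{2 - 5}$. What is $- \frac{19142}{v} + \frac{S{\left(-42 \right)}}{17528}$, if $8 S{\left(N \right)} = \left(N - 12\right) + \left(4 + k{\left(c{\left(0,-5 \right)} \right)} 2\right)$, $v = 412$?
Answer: $- \frac{335523963}{7221536} + \frac{i \sqrt{3}}{70112} \approx -46.462 + 2.4704 \cdot 10^{-5} i$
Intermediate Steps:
$c{\left(V,R \right)} = -4 + i \sqrt{3}$ ($c{\left(V,R \right)} = -4 + \sqrt{2 - 5} = -4 + \sqrt{-3} = -4 + i \sqrt{3}$)
$S{\left(N \right)} = -2 + \frac{N}{8} + \frac{i \sqrt{3}}{4}$ ($S{\left(N \right)} = \frac{\left(N - 12\right) + \left(4 + \left(-4 + i \sqrt{3}\right) 2\right)}{8} = \frac{\left(-12 + N\right) + \left(4 - \left(8 - 2 i \sqrt{3}\right)\right)}{8} = \frac{\left(-12 + N\right) - \left(4 - 2 i \sqrt{3}\right)}{8} = \frac{-16 + N + 2 i \sqrt{3}}{8} = -2 + \frac{N}{8} + \frac{i \sqrt{3}}{4}$)
$- \frac{19142}{v} + \frac{S{\left(-42 \right)}}{17528} = - \frac{19142}{412} + \frac{-2 + \frac{1}{8} \left(-42\right) + \frac{i \sqrt{3}}{4}}{17528} = \left(-19142\right) \frac{1}{412} + \left(-2 - \frac{21}{4} + \frac{i \sqrt{3}}{4}\right) \frac{1}{17528} = - \frac{9571}{206} + \left(- \frac{29}{4} + \frac{i \sqrt{3}}{4}\right) \frac{1}{17528} = - \frac{9571}{206} - \left(\frac{29}{70112} - \frac{i \sqrt{3}}{70112}\right) = - \frac{335523963}{7221536} + \frac{i \sqrt{3}}{70112}$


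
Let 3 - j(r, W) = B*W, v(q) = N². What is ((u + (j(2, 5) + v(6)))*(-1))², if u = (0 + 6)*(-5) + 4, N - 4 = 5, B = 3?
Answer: 1849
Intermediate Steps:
N = 9 (N = 4 + 5 = 9)
v(q) = 81 (v(q) = 9² = 81)
j(r, W) = 3 - 3*W
u = -26 (u = 6*(-5) + 4 = -30 + 4 = -26)
((u + (j(2, 5) + v(6)))*(-1))² = ((-26 + ((3 - 3*5) + 81))*(-1))² = ((-26 + ((3 - 15) + 81))*(-1))² = ((-26 + (-12 + 81))*(-1))² = ((-26 + 69)*(-1))² = (43*(-1))² = (-43)² = 1849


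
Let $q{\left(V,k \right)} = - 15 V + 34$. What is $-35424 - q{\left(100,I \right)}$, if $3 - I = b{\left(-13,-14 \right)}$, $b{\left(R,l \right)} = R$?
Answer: $-33958$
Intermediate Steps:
$I = 16$ ($I = 3 - -13 = 3 + 13 = 16$)
$q{\left(V,k \right)} = 34 - 15 V$
$-35424 - q{\left(100,I \right)} = -35424 - \left(34 - 1500\right) = -35424 - -1466 = -35424 + 1466 = -33958$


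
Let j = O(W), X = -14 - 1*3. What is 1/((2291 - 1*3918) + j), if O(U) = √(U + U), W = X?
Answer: -1627/2647163 - I*√34/2647163 ≈ -0.00061462 - 2.2027e-6*I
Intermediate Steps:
X = -17 (X = -14 - 3 = -17)
W = -17
O(U) = √2*√U (O(U) = √(2*U) = √2*√U)
j = I*√34 (j = √2*√(-17) = √2*(I*√17) = I*√34 ≈ 5.8309*I)
1/((2291 - 1*3918) + j) = 1/((2291 - 1*3918) + I*√34) = 1/((2291 - 3918) + I*√34) = 1/(-1627 + I*√34)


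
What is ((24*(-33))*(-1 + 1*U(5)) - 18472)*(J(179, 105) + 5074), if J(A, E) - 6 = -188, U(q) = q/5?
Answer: -90365024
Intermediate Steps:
U(q) = q/5 (U(q) = q*(⅕) = q/5)
J(A, E) = -182 (J(A, E) = 6 - 188 = -182)
((24*(-33))*(-1 + 1*U(5)) - 18472)*(J(179, 105) + 5074) = ((24*(-33))*(-1 + 1*((⅕)*5)) - 18472)*(-182 + 5074) = (-792*(-1 + 1*1) - 18472)*4892 = (-792*(-1 + 1) - 18472)*4892 = (-792*0 - 18472)*4892 = (0 - 18472)*4892 = -18472*4892 = -90365024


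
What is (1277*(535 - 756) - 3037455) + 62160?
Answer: -3257512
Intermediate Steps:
(1277*(535 - 756) - 3037455) + 62160 = (1277*(-221) - 3037455) + 62160 = (-282217 - 3037455) + 62160 = -3319672 + 62160 = -3257512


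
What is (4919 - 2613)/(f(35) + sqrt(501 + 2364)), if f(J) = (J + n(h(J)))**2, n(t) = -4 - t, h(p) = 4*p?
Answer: 13698793/70577648 - 1153*sqrt(2865)/70577648 ≈ 0.19322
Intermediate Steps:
f(J) = (-4 - 3*J)**2 (f(J) = (J + (-4 - 4*J))**2 = (-4 - 3*J)**2)
(4919 - 2613)/(f(35) + sqrt(501 + 2364)) = (4919 - 2613)/((4 + 3*35)**2 + sqrt(501 + 2364)) = 2306/((4 + 105)**2 + sqrt(2865)) = 2306/(109**2 + sqrt(2865)) = 2306/(11881 + sqrt(2865))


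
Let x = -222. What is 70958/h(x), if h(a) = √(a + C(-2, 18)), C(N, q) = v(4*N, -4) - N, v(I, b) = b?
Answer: -35479*I*√14/28 ≈ -4741.1*I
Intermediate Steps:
C(N, q) = -4 - N
h(a) = √(-2 + a) (h(a) = √(a + (-4 - 1*(-2))) = √(a + (-4 + 2)) = √(a - 2) = √(-2 + a))
70958/h(x) = 70958/(√(-2 - 222)) = 70958/(√(-224)) = 70958/((4*I*√14)) = 70958*(-I*√14/56) = -35479*I*√14/28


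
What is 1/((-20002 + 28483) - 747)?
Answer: 1/7734 ≈ 0.00012930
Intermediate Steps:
1/((-20002 + 28483) - 747) = 1/(8481 - 747) = 1/7734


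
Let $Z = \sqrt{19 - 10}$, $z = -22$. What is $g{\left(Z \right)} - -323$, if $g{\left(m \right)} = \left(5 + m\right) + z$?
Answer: $309$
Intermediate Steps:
$Z = 3$ ($Z = \sqrt{9} = 3$)
$g{\left(m \right)} = -17 + m$ ($g{\left(m \right)} = \left(5 + m\right) - 22 = -17 + m$)
$g{\left(Z \right)} - -323 = \left(-17 + 3\right) - -323 = -14 + 323 = 309$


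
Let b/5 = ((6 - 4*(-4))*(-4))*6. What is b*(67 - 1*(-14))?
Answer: -213840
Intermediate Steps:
b = -2640 (b = 5*(((6 - 4*(-4))*(-4))*6) = 5*(((6 + 16)*(-4))*6) = 5*((22*(-4))*6) = 5*(-88*6) = 5*(-528) = -2640)
b*(67 - 1*(-14)) = -2640*(67 - 1*(-14)) = -2640*(67 + 14) = -2640*81 = -213840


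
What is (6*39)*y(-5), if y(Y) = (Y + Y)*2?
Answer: -4680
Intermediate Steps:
y(Y) = 4*Y (y(Y) = (2*Y)*2 = 4*Y)
(6*39)*y(-5) = (6*39)*(4*(-5)) = 234*(-20) = -4680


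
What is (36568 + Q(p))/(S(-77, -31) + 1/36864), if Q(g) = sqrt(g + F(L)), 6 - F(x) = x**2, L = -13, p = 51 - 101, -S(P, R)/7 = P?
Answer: 1348042752/19869697 + 36864*I*sqrt(213)/19869697 ≈ 67.844 + 0.027077*I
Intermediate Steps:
S(P, R) = -7*P
p = -50
F(x) = 6 - x**2
Q(g) = sqrt(-163 + g) (Q(g) = sqrt(g + (6 - 1*(-13)**2)) = sqrt(g + (6 - 1*169)) = sqrt(g + (6 - 169)) = sqrt(g - 163) = sqrt(-163 + g))
(36568 + Q(p))/(S(-77, -31) + 1/36864) = (36568 + sqrt(-163 - 50))/(-7*(-77) + 1/36864) = (36568 + sqrt(-213))/(539 + 1/36864) = (36568 + I*sqrt(213))/(19869697/36864) = (36568 + I*sqrt(213))*(36864/19869697) = 1348042752/19869697 + 36864*I*sqrt(213)/19869697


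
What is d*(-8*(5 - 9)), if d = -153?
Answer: -4896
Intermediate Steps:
d*(-8*(5 - 9)) = -(-1224)*(5 - 9) = -(-1224)*(-4) = -153*32 = -4896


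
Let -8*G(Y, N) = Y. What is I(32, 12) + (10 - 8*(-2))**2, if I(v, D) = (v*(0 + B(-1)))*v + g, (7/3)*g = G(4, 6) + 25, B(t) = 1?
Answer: 3421/2 ≈ 1710.5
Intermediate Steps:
G(Y, N) = -Y/8
g = 21/2 (g = 3*(-1/8*4 + 25)/7 = 3*(-1/2 + 25)/7 = (3/7)*(49/2) = 21/2 ≈ 10.500)
I(v, D) = 21/2 + v**2 (I(v, D) = (v*(0 + 1))*v + 21/2 = (v*1)*v + 21/2 = v*v + 21/2 = v**2 + 21/2 = 21/2 + v**2)
I(32, 12) + (10 - 8*(-2))**2 = (21/2 + 32**2) + (10 - 8*(-2))**2 = (21/2 + 1024) + (10 + 16)**2 = 2069/2 + 26**2 = 2069/2 + 676 = 3421/2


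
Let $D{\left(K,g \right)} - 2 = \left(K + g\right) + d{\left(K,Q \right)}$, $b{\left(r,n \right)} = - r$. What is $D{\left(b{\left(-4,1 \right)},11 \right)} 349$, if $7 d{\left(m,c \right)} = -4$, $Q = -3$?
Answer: $\frac{40135}{7} \approx 5733.6$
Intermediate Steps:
$d{\left(m,c \right)} = - \frac{4}{7}$ ($d{\left(m,c \right)} = \frac{1}{7} \left(-4\right) = - \frac{4}{7}$)
$D{\left(K,g \right)} = \frac{10}{7} + K + g$ ($D{\left(K,g \right)} = 2 - \left(\frac{4}{7} - K - g\right) = 2 + \left(- \frac{4}{7} + K + g\right) = \frac{10}{7} + K + g$)
$D{\left(b{\left(-4,1 \right)},11 \right)} 349 = \left(\frac{10}{7} - -4 + 11\right) 349 = \left(\frac{10}{7} + 4 + 11\right) 349 = \frac{115}{7} \cdot 349 = \frac{40135}{7}$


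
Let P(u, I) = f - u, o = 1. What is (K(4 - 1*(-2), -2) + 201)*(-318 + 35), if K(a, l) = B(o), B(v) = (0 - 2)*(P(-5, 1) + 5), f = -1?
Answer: -51789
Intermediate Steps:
P(u, I) = -1 - u
B(v) = -18 (B(v) = (0 - 2)*((-1 - 1*(-5)) + 5) = -2*((-1 + 5) + 5) = -2*(4 + 5) = -2*9 = -18)
K(a, l) = -18
(K(4 - 1*(-2), -2) + 201)*(-318 + 35) = (-18 + 201)*(-318 + 35) = 183*(-283) = -51789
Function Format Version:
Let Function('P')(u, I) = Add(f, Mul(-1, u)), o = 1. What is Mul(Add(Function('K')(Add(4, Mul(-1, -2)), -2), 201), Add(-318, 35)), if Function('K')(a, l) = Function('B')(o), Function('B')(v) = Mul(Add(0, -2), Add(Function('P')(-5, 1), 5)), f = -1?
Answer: -51789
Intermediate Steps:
Function('P')(u, I) = Add(-1, Mul(-1, u))
Function('B')(v) = -18 (Function('B')(v) = Mul(Add(0, -2), Add(Add(-1, Mul(-1, -5)), 5)) = Mul(-2, Add(Add(-1, 5), 5)) = Mul(-2, Add(4, 5)) = Mul(-2, 9) = -18)
Function('K')(a, l) = -18
Mul(Add(Function('K')(Add(4, Mul(-1, -2)), -2), 201), Add(-318, 35)) = Mul(Add(-18, 201), Add(-318, 35)) = Mul(183, -283) = -51789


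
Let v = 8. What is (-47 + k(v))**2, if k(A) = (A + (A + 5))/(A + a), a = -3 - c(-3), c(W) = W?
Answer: 126025/64 ≈ 1969.1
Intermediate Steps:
a = 0 (a = -3 - 1*(-3) = -3 + 3 = 0)
k(A) = (5 + 2*A)/A (k(A) = (A + (A + 5))/(A + 0) = (A + (5 + A))/A = (5 + 2*A)/A)
(-47 + k(v))**2 = (-47 + (2 + 5/8))**2 = (-47 + 21/8)**2 = (-355/8)**2 = 126025/64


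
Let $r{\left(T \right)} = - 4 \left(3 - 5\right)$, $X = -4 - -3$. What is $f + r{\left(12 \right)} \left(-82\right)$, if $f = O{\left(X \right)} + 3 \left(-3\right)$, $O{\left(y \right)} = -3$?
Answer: $-668$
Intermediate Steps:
$X = -1$ ($X = -4 + 3 = -1$)
$r{\left(T \right)} = 8$ ($r{\left(T \right)} = \left(-4\right) \left(-2\right) = 8$)
$f = -12$ ($f = -3 + 3 \left(-3\right) = -3 - 9 = -12$)
$f + r{\left(12 \right)} \left(-82\right) = -12 + 8 \left(-82\right) = -12 - 656 = -668$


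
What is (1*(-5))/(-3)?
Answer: 5/3 ≈ 1.6667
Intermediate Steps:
(1*(-5))/(-3) = -5*(-1/3) = 5/3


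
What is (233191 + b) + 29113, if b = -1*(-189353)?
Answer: 451657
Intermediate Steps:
b = 189353
(233191 + b) + 29113 = (233191 + 189353) + 29113 = 422544 + 29113 = 451657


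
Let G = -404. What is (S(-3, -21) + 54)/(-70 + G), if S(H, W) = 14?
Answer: -34/237 ≈ -0.14346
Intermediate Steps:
(S(-3, -21) + 54)/(-70 + G) = (14 + 54)/(-70 - 404) = 68/(-474) = 68*(-1/474) = -34/237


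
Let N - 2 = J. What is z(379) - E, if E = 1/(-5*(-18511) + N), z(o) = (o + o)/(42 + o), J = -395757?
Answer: 229826021/127647200 ≈ 1.8005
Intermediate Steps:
N = -395755 (N = 2 - 395757 = -395755)
z(o) = 2*o/(42 + o) (z(o) = (2*o)/(42 + o) = 2*o/(42 + o))
E = -1/303200 (E = 1/(-5*(-18511) - 395755) = 1/(92555 - 395755) = 1/(-303200) = -1/303200 ≈ -3.2982e-6)
z(379) - E = 2*379/(42 + 379) - 1*(-1/303200) = 2*379/421 + 1/303200 = 2*379*(1/421) + 1/303200 = 758/421 + 1/303200 = 229826021/127647200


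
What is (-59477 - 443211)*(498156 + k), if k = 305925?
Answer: -404201869728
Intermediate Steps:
(-59477 - 443211)*(498156 + k) = (-59477 - 443211)*(498156 + 305925) = -502688*804081 = -404201869728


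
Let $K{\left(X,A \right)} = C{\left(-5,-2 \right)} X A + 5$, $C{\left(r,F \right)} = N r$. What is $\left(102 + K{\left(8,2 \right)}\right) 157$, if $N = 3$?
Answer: $-20881$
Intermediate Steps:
$C{\left(r,F \right)} = 3 r$
$K{\left(X,A \right)} = 5 - 15 A X$ ($K{\left(X,A \right)} = 3 \left(-5\right) X A + 5 = - 15 X A + 5 = - 15 A X + 5 = 5 - 15 A X$)
$\left(102 + K{\left(8,2 \right)}\right) 157 = \left(102 + \left(5 - 30 \cdot 8\right)\right) 157 = \left(102 + \left(5 - 240\right)\right) 157 = \left(102 - 235\right) 157 = \left(-133\right) 157 = -20881$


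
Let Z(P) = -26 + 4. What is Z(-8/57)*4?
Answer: -88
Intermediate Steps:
Z(P) = -22
Z(-8/57)*4 = -22*4 = -88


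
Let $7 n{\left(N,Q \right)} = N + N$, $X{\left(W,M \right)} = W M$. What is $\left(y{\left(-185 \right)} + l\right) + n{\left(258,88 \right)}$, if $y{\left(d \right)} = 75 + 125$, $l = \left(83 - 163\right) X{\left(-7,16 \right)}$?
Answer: $\frac{64636}{7} \approx 9233.7$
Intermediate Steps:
$X{\left(W,M \right)} = M W$
$l = 8960$ ($l = \left(83 - 163\right) 16 \left(-7\right) = \left(-80\right) \left(-112\right) = 8960$)
$n{\left(N,Q \right)} = \frac{2 N}{7}$ ($n{\left(N,Q \right)} = \frac{N + N}{7} = \frac{2 N}{7}$)
$y{\left(d \right)} = 200$
$\left(y{\left(-185 \right)} + l\right) + n{\left(258,88 \right)} = \left(200 + 8960\right) + \frac{2}{7} \cdot 258 = 9160 + \frac{516}{7} = \frac{64636}{7}$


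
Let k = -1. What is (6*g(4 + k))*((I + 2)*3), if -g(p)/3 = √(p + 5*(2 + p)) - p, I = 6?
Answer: 1296 - 864*√7 ≈ -989.93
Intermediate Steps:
g(p) = -3*√(10 + 6*p) + 3*p (g(p) = -3*(√(p + 5*(2 + p)) - p) = -3*(√(p + (10 + 5*p)) - p) = -3*(√(10 + 6*p) - p) = -3*√(10 + 6*p) + 3*p)
(6*g(4 + k))*((I + 2)*3) = (6*(-3*√(10 + 6*(4 - 1)) + 3*(4 - 1)))*((6 + 2)*3) = (6*(-3*√(10 + 6*3) + 3*3))*(8*3) = (6*(-3*√(10 + 18) + 9))*24 = (6*(-6*√7 + 9))*24 = (6*(9 - 6*√7))*24 = (54 - 36*√7)*24 = 1296 - 864*√7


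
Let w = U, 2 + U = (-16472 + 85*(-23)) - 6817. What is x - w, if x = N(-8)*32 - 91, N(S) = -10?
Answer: 24835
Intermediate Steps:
U = -25246 (U = -2 + ((-16472 + 85*(-23)) - 6817) = -2 + ((-16472 - 1955) - 6817) = -2 + (-18427 - 6817) = -2 - 25244 = -25246)
w = -25246
x = -411 (x = -10*32 - 91 = -320 - 91 = -411)
x - w = -411 - 1*(-25246) = -411 + 25246 = 24835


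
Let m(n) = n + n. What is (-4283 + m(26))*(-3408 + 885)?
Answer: 10674813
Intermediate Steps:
m(n) = 2*n
(-4283 + m(26))*(-3408 + 885) = (-4283 + 2*26)*(-3408 + 885) = (-4283 + 52)*(-2523) = -4231*(-2523) = 10674813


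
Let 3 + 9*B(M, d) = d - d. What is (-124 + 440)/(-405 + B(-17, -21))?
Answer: -237/304 ≈ -0.77960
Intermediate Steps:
B(M, d) = -1/3 (B(M, d) = -1/3 + (d - d)/9 = -1/3 + (1/9)*0 = -1/3 + 0 = -1/3)
(-124 + 440)/(-405 + B(-17, -21)) = (-124 + 440)/(-405 - 1/3) = 316/(-1216/3) = 316*(-3/1216) = -237/304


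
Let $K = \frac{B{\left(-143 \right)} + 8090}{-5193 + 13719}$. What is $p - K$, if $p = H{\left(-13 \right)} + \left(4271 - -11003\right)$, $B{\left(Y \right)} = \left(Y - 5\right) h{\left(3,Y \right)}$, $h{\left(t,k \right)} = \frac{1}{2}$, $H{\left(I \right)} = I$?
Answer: $\frac{21684545}{1421} \approx 15260.0$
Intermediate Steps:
$h{\left(t,k \right)} = \frac{1}{2}$
$B{\left(Y \right)} = - \frac{5}{2} + \frac{Y}{2}$ ($B{\left(Y \right)} = \left(Y - 5\right) \frac{1}{2} = \left(-5 + Y\right) \frac{1}{2} = - \frac{5}{2} + \frac{Y}{2}$)
$K = \frac{1336}{1421}$ ($K = \frac{\left(- \frac{5}{2} + \frac{1}{2} \left(-143\right)\right) + 8090}{-5193 + 13719} = \frac{\left(- \frac{5}{2} - \frac{143}{2}\right) + 8090}{8526} = \left(-74 + 8090\right) \frac{1}{8526} = 8016 \cdot \frac{1}{8526} = \frac{1336}{1421} \approx 0.94018$)
$p = 15261$ ($p = -13 + \left(4271 - -11003\right) = -13 + \left(4271 + 11003\right) = -13 + 15274 = 15261$)
$p - K = 15261 - \frac{1336}{1421} = \frac{21684545}{1421}$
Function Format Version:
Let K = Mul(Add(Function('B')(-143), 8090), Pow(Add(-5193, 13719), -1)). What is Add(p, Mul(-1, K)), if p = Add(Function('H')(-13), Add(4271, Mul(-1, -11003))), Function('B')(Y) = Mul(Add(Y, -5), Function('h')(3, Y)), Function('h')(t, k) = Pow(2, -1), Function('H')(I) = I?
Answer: Rational(21684545, 1421) ≈ 15260.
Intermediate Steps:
Function('h')(t, k) = Rational(1, 2)
Function('B')(Y) = Add(Rational(-5, 2), Mul(Rational(1, 2), Y)) (Function('B')(Y) = Mul(Add(Y, -5), Rational(1, 2)) = Mul(Add(-5, Y), Rational(1, 2)) = Add(Rational(-5, 2), Mul(Rational(1, 2), Y)))
K = Rational(1336, 1421) (K = Mul(Add(Add(Rational(-5, 2), Mul(Rational(1, 2), -143)), 8090), Pow(Add(-5193, 13719), -1)) = Mul(Add(Add(Rational(-5, 2), Rational(-143, 2)), 8090), Pow(8526, -1)) = Mul(Add(-74, 8090), Rational(1, 8526)) = Mul(8016, Rational(1, 8526)) = Rational(1336, 1421) ≈ 0.94018)
p = 15261 (p = Add(-13, Add(4271, Mul(-1, -11003))) = Add(-13, Add(4271, 11003)) = Add(-13, 15274) = 15261)
Add(p, Mul(-1, K)) = Add(15261, Mul(-1, Rational(1336, 1421))) = Add(15261, Rational(-1336, 1421)) = Rational(21684545, 1421)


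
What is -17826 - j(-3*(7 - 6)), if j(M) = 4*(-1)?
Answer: -17822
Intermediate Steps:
j(M) = -4
-17826 - j(-3*(7 - 6)) = -17826 - 1*(-4) = -17826 + 4 = -17822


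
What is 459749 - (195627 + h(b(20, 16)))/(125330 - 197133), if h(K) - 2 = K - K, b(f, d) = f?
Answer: 33011553076/71803 ≈ 4.5975e+5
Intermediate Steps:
h(K) = 2 (h(K) = 2 + (K - K) = 2 + 0 = 2)
459749 - (195627 + h(b(20, 16)))/(125330 - 197133) = 459749 - (195627 + 2)/(125330 - 197133) = 459749 - 195629/(-71803) = 459749 - 195629*(-1)/71803 = 459749 - 1*(-195629/71803) = 459749 + 195629/71803 = 33011553076/71803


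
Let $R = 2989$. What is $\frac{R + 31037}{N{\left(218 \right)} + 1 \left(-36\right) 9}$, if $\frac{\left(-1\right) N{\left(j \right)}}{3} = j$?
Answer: $- \frac{5671}{163} \approx -34.791$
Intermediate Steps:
$N{\left(j \right)} = - 3 j$
$\frac{R + 31037}{N{\left(218 \right)} + 1 \left(-36\right) 9} = \frac{2989 + 31037}{\left(-3\right) 218 + 1 \left(-36\right) 9} = \frac{34026}{-654 - 324} = \frac{34026}{-978} = 34026 \left(- \frac{1}{978}\right) = - \frac{5671}{163}$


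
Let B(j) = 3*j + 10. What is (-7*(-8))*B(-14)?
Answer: -1792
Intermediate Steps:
B(j) = 10 + 3*j
(-7*(-8))*B(-14) = (-7*(-8))*(10 + 3*(-14)) = 56*(10 - 42) = 56*(-32) = -1792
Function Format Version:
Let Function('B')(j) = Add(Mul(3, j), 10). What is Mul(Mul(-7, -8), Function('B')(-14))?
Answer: -1792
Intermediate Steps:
Function('B')(j) = Add(10, Mul(3, j))
Mul(Mul(-7, -8), Function('B')(-14)) = Mul(Mul(-7, -8), Add(10, Mul(3, -14))) = Mul(56, Add(10, -42)) = Mul(56, -32) = -1792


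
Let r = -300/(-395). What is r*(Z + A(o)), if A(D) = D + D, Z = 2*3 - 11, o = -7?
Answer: -1140/79 ≈ -14.430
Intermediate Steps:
Z = -5 (Z = 6 - 11 = -5)
A(D) = 2*D
r = 60/79 (r = -300*(-1/395) = 60/79 ≈ 0.75949)
r*(Z + A(o)) = 60*(-5 + 2*(-7))/79 = 60*(-5 - 14)/79 = (60/79)*(-19) = -1140/79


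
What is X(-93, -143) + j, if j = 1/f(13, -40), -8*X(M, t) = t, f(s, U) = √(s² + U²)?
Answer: 143/8 + √1769/1769 ≈ 17.899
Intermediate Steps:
f(s, U) = √(U² + s²)
X(M, t) = -t/8
j = √1769/1769 (j = 1/(√((-40)² + 13²)) = 1/(√(1600 + 169)) = 1/(√1769) = √1769/1769 ≈ 0.023776)
X(-93, -143) + j = -⅛*(-143) + √1769/1769 = 143/8 + √1769/1769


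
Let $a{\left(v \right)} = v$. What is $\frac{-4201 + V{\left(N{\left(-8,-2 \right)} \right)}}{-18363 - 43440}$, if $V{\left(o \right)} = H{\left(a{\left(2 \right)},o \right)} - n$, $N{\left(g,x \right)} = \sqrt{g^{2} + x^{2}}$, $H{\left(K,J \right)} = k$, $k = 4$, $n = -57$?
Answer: $\frac{460}{6867} \approx 0.066987$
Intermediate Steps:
$H{\left(K,J \right)} = 4$
$V{\left(o \right)} = 61$ ($V{\left(o \right)} = 4 - -57 = 4 + 57 = 61$)
$\frac{-4201 + V{\left(N{\left(-8,-2 \right)} \right)}}{-18363 - 43440} = \frac{-4201 + 61}{-18363 - 43440} = - \frac{4140}{-61803} = \left(-4140\right) \left(- \frac{1}{61803}\right) = \frac{460}{6867}$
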